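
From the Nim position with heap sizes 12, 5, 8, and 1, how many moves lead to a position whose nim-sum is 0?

0

Write each in binary and XOR column by column:
  1100  (12)
  0101  (5)
  1000  (8)
  0001  (1)
  ----
  0000  (0)
The nim-sum is already 0, so every move leaves a nonzero nim-sum — there are no winning moves.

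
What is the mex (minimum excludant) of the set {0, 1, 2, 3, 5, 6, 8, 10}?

4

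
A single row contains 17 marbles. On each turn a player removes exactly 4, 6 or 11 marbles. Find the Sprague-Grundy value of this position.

0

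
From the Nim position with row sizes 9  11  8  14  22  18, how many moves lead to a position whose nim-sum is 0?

Compute the nim-sum pairwise:
9 ⊕ 11 = 2
2 ⊕ 8 = 10
10 ⊕ 14 = 4
4 ⊕ 22 = 18
18 ⊕ 18 = 0
The nim-sum is already 0, so every move leaves a nonzero nim-sum — there are no winning moves.

0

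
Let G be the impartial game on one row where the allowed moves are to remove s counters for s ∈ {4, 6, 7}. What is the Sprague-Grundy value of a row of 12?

0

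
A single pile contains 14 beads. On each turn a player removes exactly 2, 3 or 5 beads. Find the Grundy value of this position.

Build the Grundy sequence with g(k) = mex{g(k−s) : s ∈ {2, 3, 5}, s ≤ k}:
k:     0  1  2  3  4  5  6  7  8  9 10 11 12 13 14
g(k):  0  0  1  1  2  2  3  0  0  1  1  2  2  3  0
So g(14) = 0.

0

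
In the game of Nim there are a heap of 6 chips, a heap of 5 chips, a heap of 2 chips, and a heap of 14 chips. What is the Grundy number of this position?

Nim-sum: 6 ⊕ 5 ⊕ 2 ⊕ 14 = 15.

15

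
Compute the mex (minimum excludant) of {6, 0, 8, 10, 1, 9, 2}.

3

The values 0, 1, 2 are all present; 3 is the first non-negative integer missing from the set.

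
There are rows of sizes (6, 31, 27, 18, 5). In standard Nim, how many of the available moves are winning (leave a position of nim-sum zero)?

3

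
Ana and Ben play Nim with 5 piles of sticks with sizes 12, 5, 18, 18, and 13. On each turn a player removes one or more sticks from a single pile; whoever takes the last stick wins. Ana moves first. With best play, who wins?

In binary:
  01100  (12)
  00101  (5)
  10010  (18)
  10010  (18)
  01101  (13)
  -----
  00100  (4)
The nim-sum is 4 ≠ 0, so this is an N-position: the player to move can win; Ana has a winning move.

Ana wins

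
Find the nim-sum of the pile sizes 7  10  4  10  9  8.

2

In binary:
  0111  (7)
  1010  (10)
  0100  (4)
  1010  (10)
  1001  (9)
  1000  (8)
  ----
  0010  (2)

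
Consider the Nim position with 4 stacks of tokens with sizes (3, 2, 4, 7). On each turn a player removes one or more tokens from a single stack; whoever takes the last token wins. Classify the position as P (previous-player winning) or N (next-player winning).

Compute the nim-sum pairwise:
3 XOR 2 = 1
1 XOR 4 = 5
5 XOR 7 = 2
The nim-sum is 2 ≠ 0, so this is an N-position: the player to move can win.

N-position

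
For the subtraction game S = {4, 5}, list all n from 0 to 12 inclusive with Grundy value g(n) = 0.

0, 1, 2, 3, 9, 10, 11, 12

Build the Grundy sequence with g(k) = mex{g(k−s) : s ∈ {4, 5}, s ≤ k}:
g(0) = mex{} = 0
g(1) = mex{} = 0
g(2) = mex{} = 0
g(3) = mex{} = 0
g(4) = mex{0} = 1
g(5) = mex{0} = 1
g(6) = mex{0} = 1
g(7) = mex{0} = 1
g(8) = mex{0,1} = 2
g(9) = mex{1} = 0
g(10) = mex{1} = 0
g(11) = mex{1} = 0
g(12) = mex{1,2} = 0
The P-positions (g = 0) in 0..12 are 0, 1, 2, 3, 9, 10, 11, 12.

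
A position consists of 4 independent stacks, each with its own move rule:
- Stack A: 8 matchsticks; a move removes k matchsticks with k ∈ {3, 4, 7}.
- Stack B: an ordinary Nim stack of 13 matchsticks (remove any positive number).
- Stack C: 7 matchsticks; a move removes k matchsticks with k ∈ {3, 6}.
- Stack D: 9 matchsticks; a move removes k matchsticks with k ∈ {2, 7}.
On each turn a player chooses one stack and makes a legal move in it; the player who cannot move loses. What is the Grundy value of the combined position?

13

Build the Grundy sequence for stack A with g(k) = mex{g(k−s) : s ∈ {3, 4, 7}, s ≤ k}:
k:     0  1  2  3  4  5  6  7  8
g(k):  0  0  0  1  1  1  2  2  2
So g(8) = 2.
Stack B is a plain Nim stack of size 13, so its Grundy value is 13.
Grundy values for stack C (subtraction set {3, 6}):
g(0) = mex{} = 0
g(1) = mex{} = 0
g(2) = mex{} = 0
g(3) = mex{0} = 1
g(4) = mex{0} = 1
g(5) = mex{0} = 1
g(6) = mex{0,1} = 2
g(7) = mex{0,1} = 2
So g(7) = 2.
Build the Grundy sequence for stack D with g(k) = mex{g(k−s) : s ∈ {2, 7}, s ≤ k}:
k:     0  1  2  3  4  5  6  7  8  9
g(k):  0  0  1  1  0  0  1  1  2  0
So g(9) = 0.
By the Sprague-Grundy theorem, the Grundy value of a sum of independent games is the XOR of the component values.
Combined value = 2 XOR 13 XOR 2 XOR 0 = 13.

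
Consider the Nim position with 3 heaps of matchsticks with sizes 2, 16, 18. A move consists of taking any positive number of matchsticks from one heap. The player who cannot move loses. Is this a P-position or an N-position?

P-position

Nim-sum: 2 XOR 16 XOR 18 = 0.
The nim-sum is 0, so this is a P-position: the player to move is in a losing position under optimal play.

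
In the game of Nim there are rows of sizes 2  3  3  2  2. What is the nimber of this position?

Compute the nim-sum pairwise:
2 ⊕ 3 = 1
1 ⊕ 3 = 2
2 ⊕ 2 = 0
0 ⊕ 2 = 2

2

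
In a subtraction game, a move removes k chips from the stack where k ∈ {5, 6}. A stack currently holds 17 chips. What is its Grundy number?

1

Build the Grundy sequence with g(k) = mex{g(k−s) : s ∈ {5, 6}, s ≤ k}:
k:     0  1  2  3  4  5  6  7  8  9 10 11 12 13 14 15 16 17
g(k):  0  0  0  0  0  1  1  1  1  1  2  0  0  0  0  0  1  1
So g(17) = 1.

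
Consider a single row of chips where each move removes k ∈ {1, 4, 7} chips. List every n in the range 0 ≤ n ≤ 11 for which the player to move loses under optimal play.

0, 2, 5, 8, 10

Build the Grundy sequence with g(k) = mex{g(k−s) : s ∈ {1, 4, 7}, s ≤ k}:
k:     0  1  2  3  4  5  6  7  8  9 10 11
g(k):  0  1  0  1  2  0  1  2  0  1  0  1
The P-positions (g = 0) in 0..11 are 0, 2, 5, 8, 10.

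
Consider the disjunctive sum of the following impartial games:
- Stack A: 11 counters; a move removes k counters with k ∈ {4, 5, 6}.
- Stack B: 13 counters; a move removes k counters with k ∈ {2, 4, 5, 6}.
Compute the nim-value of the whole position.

2

Grundy values for stack A (subtraction set {4, 5, 6}):
k:     0  1  2  3  4  5  6  7  8  9 10 11
g(k):  0  0  0  0  1  1  1  1  2  2  0  0
So g(11) = 0.
Grundy values for stack B (subtraction set {2, 4, 5, 6}):
k:     0  1  2  3  4  5  6  7  8  9 10 11 12 13
g(k):  0  0  1  1  2  2  3  3  0  0  1  1  2  2
So g(13) = 2.
By the Sprague-Grundy theorem, the Grundy value of a sum of independent games is the XOR of the component values.
Combined value = 0 ⊕ 2 = 2.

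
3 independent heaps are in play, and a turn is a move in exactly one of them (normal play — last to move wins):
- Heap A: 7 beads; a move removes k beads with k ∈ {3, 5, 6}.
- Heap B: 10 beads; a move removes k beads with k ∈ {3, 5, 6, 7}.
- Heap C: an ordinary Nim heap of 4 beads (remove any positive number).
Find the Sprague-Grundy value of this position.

For heap A, compute g(0), g(1), … with moves {3, 5, 6}:
g(0) = mex{} = 0
g(1) = mex{} = 0
g(2) = mex{} = 0
g(3) = mex{0} = 1
g(4) = mex{0} = 1
g(5) = mex{0} = 1
g(6) = mex{0,1} = 2
g(7) = mex{0,1} = 2
So g(7) = 2.
Build the Grundy sequence for heap B with g(k) = mex{g(k−s) : s ∈ {3, 5, 6, 7}, s ≤ k}:
g(0) = mex{} = 0
g(1) = mex{} = 0
g(2) = mex{} = 0
g(3) = mex{0} = 1
g(4) = mex{0} = 1
g(5) = mex{0} = 1
g(6) = mex{0,1} = 2
g(7) = mex{0,1} = 2
g(8) = mex{0,1} = 2
g(9) = mex{0,1,2} = 3
g(10) = mex{1,2} = 0
So g(10) = 0.
Heap C is a plain Nim heap of size 4, so its Grundy value is 4.
By the Sprague-Grundy theorem, the Grundy value of a sum of independent games is the XOR of the component values.
Combined value = 2 ⊕ 0 ⊕ 4 = 6.

6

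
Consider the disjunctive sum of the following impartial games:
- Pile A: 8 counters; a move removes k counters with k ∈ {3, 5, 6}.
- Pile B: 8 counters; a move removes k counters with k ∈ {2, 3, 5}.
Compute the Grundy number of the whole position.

2

Build the Grundy sequence for pile A with g(k) = mex{g(k−s) : s ∈ {3, 5, 6}, s ≤ k}:
k:     0  1  2  3  4  5  6  7  8
g(k):  0  0  0  1  1  1  2  2  2
So g(8) = 2.
Build the Grundy sequence for pile B with g(k) = mex{g(k−s) : s ∈ {2, 3, 5}, s ≤ k}:
g(0) = mex{} = 0
g(1) = mex{} = 0
g(2) = mex{0} = 1
g(3) = mex{0} = 1
g(4) = mex{0,1} = 2
g(5) = mex{0,1} = 2
g(6) = mex{0,1,2} = 3
g(7) = mex{1,2} = 0
g(8) = mex{1,2,3} = 0
So g(8) = 0.
The value of a disjunctive sum is the nim-sum of the parts.
Combined value = 2 ⊕ 0 = 2.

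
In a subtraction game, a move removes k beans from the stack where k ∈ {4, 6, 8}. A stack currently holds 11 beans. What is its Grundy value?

Compute g(0), g(1), … for moves {4, 6, 8}:
k:     0  1  2  3  4  5  6  7  8  9 10 11
g(k):  0  0  0  0  1  1  1  1  2  2  2  2
So g(11) = 2.

2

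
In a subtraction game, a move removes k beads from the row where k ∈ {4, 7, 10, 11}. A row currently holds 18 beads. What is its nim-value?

0

Grundy values for subtraction set {4, 7, 10, 11}:
k:     0  1  2  3  4  5  6  7  8  9 10 11 12 13 14 15 16 17 18
g(k):  0  0  0  0  1  1  1  1  2  2  2  2  3  3  3  0  0  0  0
So g(18) = 0.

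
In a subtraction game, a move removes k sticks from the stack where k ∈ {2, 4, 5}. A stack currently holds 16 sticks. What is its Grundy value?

1

Compute g(0), g(1), … for moves {2, 4, 5}:
k:     0  1  2  3  4  5  6  7  8  9 10 11 12 13 14 15 16
g(k):  0  0  1  1  2  2  3  0  0  1  1  2  2  3  0  0  1
So g(16) = 1.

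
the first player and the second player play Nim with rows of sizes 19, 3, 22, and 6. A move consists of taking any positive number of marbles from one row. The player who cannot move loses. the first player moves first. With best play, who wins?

the second player wins

Compute the nim-sum pairwise:
19 XOR 3 = 16
16 XOR 22 = 6
6 XOR 6 = 0
The nim-sum is 0, so this is a P-position: the player to move is in a losing position under optimal play; the first player is about to move from it and so loses — the second player wins.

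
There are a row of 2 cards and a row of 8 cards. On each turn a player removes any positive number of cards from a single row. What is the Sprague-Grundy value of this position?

10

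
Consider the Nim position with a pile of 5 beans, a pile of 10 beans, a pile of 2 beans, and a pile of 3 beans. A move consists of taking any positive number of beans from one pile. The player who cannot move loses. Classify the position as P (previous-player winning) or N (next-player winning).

Compute the nim-sum pairwise:
5 XOR 10 = 15
15 XOR 2 = 13
13 XOR 3 = 14
The nim-sum is 14 ≠ 0, so this is an N-position: the player to move can win.

N-position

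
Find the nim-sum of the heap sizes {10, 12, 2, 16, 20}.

0

Write each in binary and XOR column by column:
  01010  (10)
  01100  (12)
  00010  (2)
  10000  (16)
  10100  (20)
  -----
  00000  (0)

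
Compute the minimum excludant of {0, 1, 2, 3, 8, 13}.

4

The values 0, 1, 2, 3 are all present; 4 is the first non-negative integer missing from the set.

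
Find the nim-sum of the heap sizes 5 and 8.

Compute the nim-sum pairwise:
5 XOR 8 = 13

13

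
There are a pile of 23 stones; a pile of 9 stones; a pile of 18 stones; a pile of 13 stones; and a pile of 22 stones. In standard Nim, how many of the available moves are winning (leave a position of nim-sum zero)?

Nim-sum: 23 ⊕ 9 ⊕ 18 ⊕ 13 ⊕ 22 = 23.
The overall nim-sum is X = 23. A pile of size p has a winning move iff p XOR X < p (reduce it to p XOR X).
  23: 23 XOR 23 = 0 < 23 — winning move (to 0).
  9: 9 XOR 23 = 30 ≥ 9 — no move.
  18: 18 XOR 23 = 5 < 18 — winning move (to 5).
  13: 13 XOR 23 = 26 ≥ 13 — no move.
  22: 22 XOR 23 = 1 < 22 — winning move (to 1).
That gives 3 winning moves.

3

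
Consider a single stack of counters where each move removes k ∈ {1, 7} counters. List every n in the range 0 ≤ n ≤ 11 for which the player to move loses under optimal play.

0, 2, 4, 6, 8, 10

Grundy values for subtraction set {1, 7}:
g(0) = mex{} = 0
g(1) = mex{0} = 1
g(2) = mex{1} = 0
g(3) = mex{0} = 1
g(4) = mex{1} = 0
g(5) = mex{0} = 1
g(6) = mex{1} = 0
g(7) = mex{0} = 1
g(8) = mex{1} = 0
g(9) = mex{0} = 1
g(10) = mex{1} = 0
g(11) = mex{0} = 1
The P-positions (g = 0) in 0..11 are 0, 2, 4, 6, 8, 10.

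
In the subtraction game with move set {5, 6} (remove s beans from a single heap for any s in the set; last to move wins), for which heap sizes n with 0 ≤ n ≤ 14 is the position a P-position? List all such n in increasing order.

0, 1, 2, 3, 4, 11, 12, 13, 14

Compute g(0), g(1), … for moves {5, 6}:
g(0) = mex{} = 0
g(1) = mex{} = 0
g(2) = mex{} = 0
g(3) = mex{} = 0
g(4) = mex{} = 0
g(5) = mex{0} = 1
g(6) = mex{0} = 1
g(7) = mex{0} = 1
g(8) = mex{0} = 1
g(9) = mex{0} = 1
g(10) = mex{0,1} = 2
g(11) = mex{1} = 0
g(12) = mex{1} = 0
g(13) = mex{1} = 0
g(14) = mex{1} = 0
The P-positions (g = 0) in 0..14 are 0, 1, 2, 3, 4, 11, 12, 13, 14.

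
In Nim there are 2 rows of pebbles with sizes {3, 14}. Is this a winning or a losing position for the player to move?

Winning position

Write each in binary and XOR column by column:
  0011  (3)
  1110  (14)
  ----
  1101  (13)
The nim-sum is 13 ≠ 0, so this is an N-position: the player to move can win.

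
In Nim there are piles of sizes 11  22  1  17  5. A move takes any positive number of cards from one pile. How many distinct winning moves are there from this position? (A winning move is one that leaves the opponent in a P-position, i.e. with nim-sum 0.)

1

Compute the nim-sum pairwise:
11 XOR 22 = 29
29 XOR 1 = 28
28 XOR 17 = 13
13 XOR 5 = 8
The overall nim-sum is X = 8. A pile of size p has a winning move iff p XOR X < p (reduce it to p XOR X).
  11: 11 XOR 8 = 3 < 11 — winning move (to 3).
  22: 22 XOR 8 = 30 ≥ 22 — no move.
  1: 1 XOR 8 = 9 ≥ 1 — no move.
  17: 17 XOR 8 = 25 ≥ 17 — no move.
  5: 5 XOR 8 = 13 ≥ 5 — no move.
That gives 1 winning move.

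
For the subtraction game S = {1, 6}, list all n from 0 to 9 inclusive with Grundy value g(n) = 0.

0, 2, 4, 7, 9

Grundy values for subtraction set {1, 6}:
k:     0  1  2  3  4  5  6  7  8  9
g(k):  0  1  0  1  0  1  2  0  1  0
The P-positions (g = 0) in 0..9 are 0, 2, 4, 7, 9.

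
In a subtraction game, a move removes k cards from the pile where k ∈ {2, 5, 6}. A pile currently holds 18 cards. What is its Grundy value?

3

Build the Grundy sequence with g(k) = mex{g(k−s) : s ∈ {2, 5, 6}, s ≤ k}:
k:     0  1  2  3  4  5  6  7  8  9 10 11 12 13 14 15 16 17 18
g(k):  0  0  1  1  0  2  1  3  0  2  1  0  0  1  1  0  2  1  3
So g(18) = 3.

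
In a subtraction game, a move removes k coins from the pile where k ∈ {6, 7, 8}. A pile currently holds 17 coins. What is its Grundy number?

0

Grundy values for subtraction set {6, 7, 8}:
k:     0  1  2  3  4  5  6  7  8  9 10 11 12 13 14 15 16 17
g(k):  0  0  0  0  0  0  1  1  1  1  1  1  2  2  0  0  0  0
So g(17) = 0.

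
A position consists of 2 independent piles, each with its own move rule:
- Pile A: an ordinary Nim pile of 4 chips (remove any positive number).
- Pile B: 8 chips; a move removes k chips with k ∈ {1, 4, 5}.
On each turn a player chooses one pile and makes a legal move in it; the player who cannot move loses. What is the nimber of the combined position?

Pile A is a plain Nim pile of size 4, so its Grundy value is 4.
For pile B, compute g(0), g(1), … with moves {1, 4, 5}:
g(0) = mex{} = 0
g(1) = mex{0} = 1
g(2) = mex{1} = 0
g(3) = mex{0} = 1
g(4) = mex{0,1} = 2
g(5) = mex{0,1,2} = 3
g(6) = mex{0,1,3} = 2
g(7) = mex{0,1,2} = 3
g(8) = mex{1,2,3} = 0
So g(8) = 0.
By the Sprague-Grundy theorem, the Grundy value of a sum of independent games is the XOR of the component values.
Combined value = 4 XOR 0 = 4.

4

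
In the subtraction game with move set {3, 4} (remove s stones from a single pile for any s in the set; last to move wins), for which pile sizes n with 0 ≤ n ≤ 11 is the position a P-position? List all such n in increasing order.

0, 1, 2, 7, 8, 9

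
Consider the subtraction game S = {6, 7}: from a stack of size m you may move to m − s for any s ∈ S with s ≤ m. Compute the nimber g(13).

Grundy values for subtraction set {6, 7}:
g(0) = mex{} = 0
g(1) = mex{} = 0
g(2) = mex{} = 0
g(3) = mex{} = 0
g(4) = mex{} = 0
g(5) = mex{} = 0
g(6) = mex{0} = 1
g(7) = mex{0} = 1
g(8) = mex{0} = 1
g(9) = mex{0} = 1
g(10) = mex{0} = 1
g(11) = mex{0} = 1
g(12) = mex{0,1} = 2
g(13) = mex{1} = 0
So g(13) = 0.

0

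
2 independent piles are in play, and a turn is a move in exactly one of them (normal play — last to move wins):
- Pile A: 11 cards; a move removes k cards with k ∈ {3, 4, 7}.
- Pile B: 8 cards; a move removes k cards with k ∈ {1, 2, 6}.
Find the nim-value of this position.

1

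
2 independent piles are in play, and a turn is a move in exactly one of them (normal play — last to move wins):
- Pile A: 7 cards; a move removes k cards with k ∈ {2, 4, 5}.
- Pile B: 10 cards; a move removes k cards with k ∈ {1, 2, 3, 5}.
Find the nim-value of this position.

2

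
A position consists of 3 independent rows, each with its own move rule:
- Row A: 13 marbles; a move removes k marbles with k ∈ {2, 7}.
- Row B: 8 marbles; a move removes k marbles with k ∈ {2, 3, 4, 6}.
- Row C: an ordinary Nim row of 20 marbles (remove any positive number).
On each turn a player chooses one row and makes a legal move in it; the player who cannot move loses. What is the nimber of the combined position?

Build the Grundy sequence for row A with g(k) = mex{g(k−s) : s ∈ {2, 7}, s ≤ k}:
k:     0  1  2  3  4  5  6  7  8  9 10 11 12 13
g(k):  0  0  1  1  0  0  1  1  2  0  0  1  1  0
So g(13) = 0.
Grundy values for row B (subtraction set {2, 3, 4, 6}):
k:     0  1  2  3  4  5  6  7  8
g(k):  0  0  1  1  2  2  3  3  0
So g(8) = 0.
Row C is a plain Nim row of size 20, so its Grundy value is 20.
By the Sprague-Grundy theorem, the Grundy value of a sum of independent games is the XOR of the component values.
Combined value = 0 ⊕ 0 ⊕ 20 = 20.

20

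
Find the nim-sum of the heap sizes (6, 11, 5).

8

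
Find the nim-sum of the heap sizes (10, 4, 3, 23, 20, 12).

2

Bitwise XOR of the heap sizes:
  01010  (10)
  00100  (4)
  00011  (3)
  10111  (23)
  10100  (20)
  01100  (12)
  -----
  00010  (2)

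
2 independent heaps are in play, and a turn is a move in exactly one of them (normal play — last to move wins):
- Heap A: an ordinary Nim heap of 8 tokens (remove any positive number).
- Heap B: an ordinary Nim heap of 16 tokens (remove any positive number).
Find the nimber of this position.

24

Heap A is a plain Nim heap of size 8, so its Grundy value is 8.
Heap B is a plain Nim heap of size 16, so its Grundy value is 16.
The value of a disjunctive sum is the nim-sum of the parts.
Combined value = 8 ⊕ 16 = 24.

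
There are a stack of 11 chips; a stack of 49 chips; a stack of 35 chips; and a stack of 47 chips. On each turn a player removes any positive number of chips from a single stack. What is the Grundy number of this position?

54

Nim-sum: 11 ⊕ 49 ⊕ 35 ⊕ 47 = 54.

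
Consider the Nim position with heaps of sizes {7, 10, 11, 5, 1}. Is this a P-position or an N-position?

N-position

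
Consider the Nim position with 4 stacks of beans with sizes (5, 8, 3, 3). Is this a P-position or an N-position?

In binary:
  0101  (5)
  1000  (8)
  0011  (3)
  0011  (3)
  ----
  1101  (13)
The nim-sum is 13 ≠ 0, so this is an N-position: the player to move can win.

N-position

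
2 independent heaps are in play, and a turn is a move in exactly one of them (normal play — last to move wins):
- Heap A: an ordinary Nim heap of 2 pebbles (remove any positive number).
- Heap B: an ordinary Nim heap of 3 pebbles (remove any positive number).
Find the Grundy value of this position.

Heap A is a plain Nim heap of size 2, so its Grundy value is 2.
Heap B is a plain Nim heap of size 3, so its Grundy value is 3.
The value of a disjunctive sum is the nim-sum of the parts.
Combined value = 2 XOR 3 = 1.

1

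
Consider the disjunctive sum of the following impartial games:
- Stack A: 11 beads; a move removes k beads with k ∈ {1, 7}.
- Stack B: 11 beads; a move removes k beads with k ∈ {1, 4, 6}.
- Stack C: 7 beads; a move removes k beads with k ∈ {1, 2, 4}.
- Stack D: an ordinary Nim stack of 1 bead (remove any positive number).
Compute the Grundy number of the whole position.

0

Grundy values for stack A (subtraction set {1, 7}):
k:     0  1  2  3  4  5  6  7  8  9 10 11
g(k):  0  1  0  1  0  1  0  1  0  1  0  1
So g(11) = 1.
Grundy values for stack B (subtraction set {1, 4, 6}):
g(0) = mex{} = 0
g(1) = mex{0} = 1
g(2) = mex{1} = 0
g(3) = mex{0} = 1
g(4) = mex{0,1} = 2
g(5) = mex{1,2} = 0
g(6) = mex{0} = 1
g(7) = mex{1} = 0
g(8) = mex{0,2} = 1
g(9) = mex{0,1} = 2
g(10) = mex{1,2} = 0
g(11) = mex{0} = 1
So g(11) = 1.
For stack C, compute g(0), g(1), … with moves {1, 2, 4}:
g(0) = mex{} = 0
g(1) = mex{0} = 1
g(2) = mex{0,1} = 2
g(3) = mex{1,2} = 0
g(4) = mex{0,2} = 1
g(5) = mex{0,1} = 2
g(6) = mex{1,2} = 0
g(7) = mex{0,2} = 1
So g(7) = 1.
Stack D is a plain Nim stack of size 1, so its Grundy value is 1.
The value of a disjunctive sum is the nim-sum of the parts.
Combined value = 1 ⊕ 1 ⊕ 1 ⊕ 1 = 0.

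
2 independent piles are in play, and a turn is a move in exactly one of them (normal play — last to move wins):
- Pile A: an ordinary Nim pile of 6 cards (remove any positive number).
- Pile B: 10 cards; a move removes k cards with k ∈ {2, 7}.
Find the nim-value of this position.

6

Pile A is a plain Nim pile of size 6, so its Grundy value is 6.
For pile B, compute g(0), g(1), … with moves {2, 7}:
g(0) = mex{} = 0
g(1) = mex{} = 0
g(2) = mex{0} = 1
g(3) = mex{0} = 1
g(4) = mex{1} = 0
g(5) = mex{1} = 0
g(6) = mex{0} = 1
g(7) = mex{0} = 1
g(8) = mex{0,1} = 2
g(9) = mex{1} = 0
g(10) = mex{1,2} = 0
So g(10) = 0.
By the Sprague-Grundy theorem, the Grundy value of a sum of independent games is the XOR of the component values.
Combined value = 6 XOR 0 = 6.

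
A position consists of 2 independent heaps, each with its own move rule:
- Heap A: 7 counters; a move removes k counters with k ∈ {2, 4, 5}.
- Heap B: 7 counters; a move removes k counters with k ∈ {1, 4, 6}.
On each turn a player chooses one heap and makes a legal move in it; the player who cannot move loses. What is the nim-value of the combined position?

0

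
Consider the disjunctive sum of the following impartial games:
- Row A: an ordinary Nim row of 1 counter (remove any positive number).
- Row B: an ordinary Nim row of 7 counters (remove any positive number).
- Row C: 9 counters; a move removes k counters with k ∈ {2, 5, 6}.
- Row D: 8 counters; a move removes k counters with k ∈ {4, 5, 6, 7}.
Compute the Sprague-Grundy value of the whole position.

6

Row A is a plain Nim row of size 1, so its Grundy value is 1.
Row B is a plain Nim row of size 7, so its Grundy value is 7.
Build the Grundy sequence for row C with g(k) = mex{g(k−s) : s ∈ {2, 5, 6}, s ≤ k}:
k:     0  1  2  3  4  5  6  7  8  9
g(k):  0  0  1  1  0  2  1  3  0  2
So g(9) = 2.
Grundy values for row D (subtraction set {4, 5, 6, 7}):
g(0) = mex{} = 0
g(1) = mex{} = 0
g(2) = mex{} = 0
g(3) = mex{} = 0
g(4) = mex{0} = 1
g(5) = mex{0} = 1
g(6) = mex{0} = 1
g(7) = mex{0} = 1
g(8) = mex{0,1} = 2
So g(8) = 2.
By the Sprague-Grundy theorem, the Grundy value of a sum of independent games is the XOR of the component values.
Combined value = 1 XOR 7 XOR 2 XOR 2 = 6.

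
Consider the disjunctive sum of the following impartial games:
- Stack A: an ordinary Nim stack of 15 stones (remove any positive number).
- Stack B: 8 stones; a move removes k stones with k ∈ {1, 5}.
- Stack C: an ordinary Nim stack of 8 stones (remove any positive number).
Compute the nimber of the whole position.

7

Stack A is a plain Nim stack of size 15, so its Grundy value is 15.
For stack B, compute g(0), g(1), … with moves {1, 5}:
g(0) = mex{} = 0
g(1) = mex{0} = 1
g(2) = mex{1} = 0
g(3) = mex{0} = 1
g(4) = mex{1} = 0
g(5) = mex{0} = 1
g(6) = mex{1} = 0
g(7) = mex{0} = 1
g(8) = mex{1} = 0
So g(8) = 0.
Stack C is a plain Nim stack of size 8, so its Grundy value is 8.
By the Sprague-Grundy theorem, the Grundy value of a sum of independent games is the XOR of the component values.
Combined value = 15 XOR 0 XOR 8 = 7.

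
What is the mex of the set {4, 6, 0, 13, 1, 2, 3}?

5

The values 0, 1, 2, 3, 4 are all present; 5 is the first non-negative integer missing from the set.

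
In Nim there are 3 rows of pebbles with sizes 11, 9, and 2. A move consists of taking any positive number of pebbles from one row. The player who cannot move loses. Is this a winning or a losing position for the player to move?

Write each in binary and XOR column by column:
  1011  (11)
  1001  (9)
  0010  (2)
  ----
  0000  (0)
The nim-sum is 0, so this is a P-position: the player to move is in a losing position under optimal play.

Losing position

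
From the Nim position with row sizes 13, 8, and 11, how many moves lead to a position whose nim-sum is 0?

Nim-sum: 13 ^ 8 ^ 11 = 14.
The overall nim-sum is X = 14. A row of size p has a winning move iff p XOR X < p (reduce it to p XOR X).
  13: 13 XOR 14 = 3 < 13 — winning move (to 3).
  8: 8 XOR 14 = 6 < 8 — winning move (to 6).
  11: 11 XOR 14 = 5 < 11 — winning move (to 5).
That gives 3 winning moves.

3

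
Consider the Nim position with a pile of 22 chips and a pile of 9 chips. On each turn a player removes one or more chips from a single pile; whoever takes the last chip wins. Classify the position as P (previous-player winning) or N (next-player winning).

In binary:
  10110  (22)
  01001  (9)
  -----
  11111  (31)
The nim-sum is 31 ≠ 0, so this is an N-position: the player to move can win.

N-position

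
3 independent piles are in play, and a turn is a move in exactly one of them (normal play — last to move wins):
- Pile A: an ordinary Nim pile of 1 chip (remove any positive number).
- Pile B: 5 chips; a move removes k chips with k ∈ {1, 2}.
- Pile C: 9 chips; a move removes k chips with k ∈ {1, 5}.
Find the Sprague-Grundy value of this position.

2

Pile A is a plain Nim pile of size 1, so its Grundy value is 1.
For pile B, compute g(0), g(1), … with moves {1, 2}:
g(0) = mex{} = 0
g(1) = mex{0} = 1
g(2) = mex{0,1} = 2
g(3) = mex{1,2} = 0
g(4) = mex{0,2} = 1
g(5) = mex{0,1} = 2
So g(5) = 2.
Build the Grundy sequence for pile C with g(k) = mex{g(k−s) : s ∈ {1, 5}, s ≤ k}:
g(0) = mex{} = 0
g(1) = mex{0} = 1
g(2) = mex{1} = 0
g(3) = mex{0} = 1
g(4) = mex{1} = 0
g(5) = mex{0} = 1
g(6) = mex{1} = 0
g(7) = mex{0} = 1
g(8) = mex{1} = 0
g(9) = mex{0} = 1
So g(9) = 1.
The value of a disjunctive sum is the nim-sum of the parts.
Combined value = 1 XOR 2 XOR 1 = 2.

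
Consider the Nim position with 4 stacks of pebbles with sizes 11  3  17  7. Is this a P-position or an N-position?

N-position

Compute the nim-sum pairwise:
11 ^ 3 = 8
8 ^ 17 = 25
25 ^ 7 = 30
The nim-sum is 30 ≠ 0, so this is an N-position: the player to move can win.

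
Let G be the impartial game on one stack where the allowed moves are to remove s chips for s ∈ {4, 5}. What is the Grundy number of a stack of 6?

Build the Grundy sequence with g(k) = mex{g(k−s) : s ∈ {4, 5}, s ≤ k}:
g(0) = mex{} = 0
g(1) = mex{} = 0
g(2) = mex{} = 0
g(3) = mex{} = 0
g(4) = mex{0} = 1
g(5) = mex{0} = 1
g(6) = mex{0} = 1
So g(6) = 1.

1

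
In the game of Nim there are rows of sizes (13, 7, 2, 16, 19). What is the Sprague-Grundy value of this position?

Write each in binary and XOR column by column:
  01101  (13)
  00111  (7)
  00010  (2)
  10000  (16)
  10011  (19)
  -----
  01011  (11)

11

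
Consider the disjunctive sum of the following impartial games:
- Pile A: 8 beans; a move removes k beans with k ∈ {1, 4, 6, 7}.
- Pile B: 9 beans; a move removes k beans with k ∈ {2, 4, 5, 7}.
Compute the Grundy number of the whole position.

3

Grundy values for pile A (subtraction set {1, 4, 6, 7}):
k:     0  1  2  3  4  5  6  7  8
g(k):  0  1  0  1  2  0  1  2  3
So g(8) = 3.
For pile B, compute g(0), g(1), … with moves {2, 4, 5, 7}:
k:     0  1  2  3  4  5  6  7  8  9
g(k):  0  0  1  1  2  2  3  3  4  0
So g(9) = 0.
The value of a disjunctive sum is the nim-sum of the parts.
Combined value = 3 XOR 0 = 3.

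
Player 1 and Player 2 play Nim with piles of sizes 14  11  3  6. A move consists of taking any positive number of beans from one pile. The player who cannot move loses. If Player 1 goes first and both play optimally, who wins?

Player 2 wins

In binary:
  1110  (14)
  1011  (11)
  0011  (3)
  0110  (6)
  ----
  0000  (0)
The nim-sum is 0, so this is a P-position: the player to move is in a losing position under optimal play; Player 1 is about to move from it and so loses — Player 2 wins.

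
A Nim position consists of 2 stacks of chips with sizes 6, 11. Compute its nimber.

13

Compute the nim-sum pairwise:
6 XOR 11 = 13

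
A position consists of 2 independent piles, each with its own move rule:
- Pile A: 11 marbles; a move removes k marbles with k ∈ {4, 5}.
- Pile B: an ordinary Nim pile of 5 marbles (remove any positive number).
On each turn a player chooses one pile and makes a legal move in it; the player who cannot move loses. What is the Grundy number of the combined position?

5

Build the Grundy sequence for pile A with g(k) = mex{g(k−s) : s ∈ {4, 5}, s ≤ k}:
g(0) = mex{} = 0
g(1) = mex{} = 0
g(2) = mex{} = 0
g(3) = mex{} = 0
g(4) = mex{0} = 1
g(5) = mex{0} = 1
g(6) = mex{0} = 1
g(7) = mex{0} = 1
g(8) = mex{0,1} = 2
g(9) = mex{1} = 0
g(10) = mex{1} = 0
g(11) = mex{1} = 0
So g(11) = 0.
Pile B is a plain Nim pile of size 5, so its Grundy value is 5.
By the Sprague-Grundy theorem, the Grundy value of a sum of independent games is the XOR of the component values.
Combined value = 0 XOR 5 = 5.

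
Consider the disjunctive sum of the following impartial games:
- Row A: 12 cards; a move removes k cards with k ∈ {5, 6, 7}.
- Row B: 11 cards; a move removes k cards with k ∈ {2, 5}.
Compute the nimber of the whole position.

Grundy values for row A (subtraction set {5, 6, 7}):
k:     0  1  2  3  4  5  6  7  8  9 10 11 12
g(k):  0  0  0  0  0  1  1  1  1  1  2  2  0
So g(12) = 0.
Build the Grundy sequence for row B with g(k) = mex{g(k−s) : s ∈ {2, 5}, s ≤ k}:
k:     0  1  2  3  4  5  6  7  8  9 10 11
g(k):  0  0  1  1  0  2  1  0  0  1  1  0
So g(11) = 0.
The value of a disjunctive sum is the nim-sum of the parts.
Combined value = 0 XOR 0 = 0.

0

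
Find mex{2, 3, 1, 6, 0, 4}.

5

The values 0, 1, 2, 3, 4 are all present; 5 is the first non-negative integer missing from the set.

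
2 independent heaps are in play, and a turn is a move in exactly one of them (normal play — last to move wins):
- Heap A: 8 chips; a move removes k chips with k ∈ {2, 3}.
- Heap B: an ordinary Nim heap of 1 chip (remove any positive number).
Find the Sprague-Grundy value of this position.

0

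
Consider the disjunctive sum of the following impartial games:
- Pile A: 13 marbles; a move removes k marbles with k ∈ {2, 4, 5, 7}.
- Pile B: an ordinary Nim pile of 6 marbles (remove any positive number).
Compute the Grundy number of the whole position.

4

Grundy values for pile A (subtraction set {2, 4, 5, 7}):
g(0) = mex{} = 0
g(1) = mex{} = 0
g(2) = mex{0} = 1
g(3) = mex{0} = 1
g(4) = mex{0,1} = 2
g(5) = mex{0,1} = 2
g(6) = mex{0,1,2} = 3
g(7) = mex{0,1,2} = 3
g(8) = mex{0,1,2,3} = 4
g(9) = mex{1,2,3} = 0
g(10) = mex{1,2,3,4} = 0
g(11) = mex{0,2,3} = 1
g(12) = mex{0,2,3,4} = 1
g(13) = mex{0,1,3,4} = 2
So g(13) = 2.
Pile B is a plain Nim pile of size 6, so its Grundy value is 6.
By the Sprague-Grundy theorem, the Grundy value of a sum of independent games is the XOR of the component values.
Combined value = 2 ⊕ 6 = 4.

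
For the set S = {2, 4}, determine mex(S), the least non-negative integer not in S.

0 is not in the set, so the mex is 0.

0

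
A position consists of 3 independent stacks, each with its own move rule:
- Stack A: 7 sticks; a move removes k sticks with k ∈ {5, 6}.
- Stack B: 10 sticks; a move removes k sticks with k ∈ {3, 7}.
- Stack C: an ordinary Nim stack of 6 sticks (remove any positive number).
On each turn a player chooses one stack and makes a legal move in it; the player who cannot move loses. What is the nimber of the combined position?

Build the Grundy sequence for stack A with g(k) = mex{g(k−s) : s ∈ {5, 6}, s ≤ k}:
k:     0  1  2  3  4  5  6  7
g(k):  0  0  0  0  0  1  1  1
So g(7) = 1.
For stack B, compute g(0), g(1), … with moves {3, 7}:
g(0) = mex{} = 0
g(1) = mex{} = 0
g(2) = mex{} = 0
g(3) = mex{0} = 1
g(4) = mex{0} = 1
g(5) = mex{0} = 1
g(6) = mex{1} = 0
g(7) = mex{0,1} = 2
g(8) = mex{0,1} = 2
g(9) = mex{0} = 1
g(10) = mex{1,2} = 0
So g(10) = 0.
Stack C is a plain Nim stack of size 6, so its Grundy value is 6.
By the Sprague-Grundy theorem, the Grundy value of a sum of independent games is the XOR of the component values.
Combined value = 1 ⊕ 0 ⊕ 6 = 7.

7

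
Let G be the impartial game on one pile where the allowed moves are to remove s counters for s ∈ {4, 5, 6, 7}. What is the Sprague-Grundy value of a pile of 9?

Grundy values for subtraction set {4, 5, 6, 7}:
k:     0  1  2  3  4  5  6  7  8  9
g(k):  0  0  0  0  1  1  1  1  2  2
So g(9) = 2.

2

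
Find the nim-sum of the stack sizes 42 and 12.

Nim-sum: 42 XOR 12 = 38.

38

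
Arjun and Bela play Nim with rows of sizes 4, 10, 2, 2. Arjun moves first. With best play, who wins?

Arjun wins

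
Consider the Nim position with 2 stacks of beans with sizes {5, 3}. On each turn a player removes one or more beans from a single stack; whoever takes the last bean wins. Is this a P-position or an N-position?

N-position

Nim-sum: 5 ^ 3 = 6.
The nim-sum is 6 ≠ 0, so this is an N-position: the player to move can win.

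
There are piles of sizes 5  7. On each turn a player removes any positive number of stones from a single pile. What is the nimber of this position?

2

Write each in binary and XOR column by column:
  101  (5)
  111  (7)
  ---
  010  (2)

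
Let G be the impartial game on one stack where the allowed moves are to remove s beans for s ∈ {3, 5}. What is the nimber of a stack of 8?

0

Compute g(0), g(1), … for moves {3, 5}:
g(0) = mex{} = 0
g(1) = mex{} = 0
g(2) = mex{} = 0
g(3) = mex{0} = 1
g(4) = mex{0} = 1
g(5) = mex{0} = 1
g(6) = mex{0,1} = 2
g(7) = mex{0,1} = 2
g(8) = mex{1} = 0
So g(8) = 0.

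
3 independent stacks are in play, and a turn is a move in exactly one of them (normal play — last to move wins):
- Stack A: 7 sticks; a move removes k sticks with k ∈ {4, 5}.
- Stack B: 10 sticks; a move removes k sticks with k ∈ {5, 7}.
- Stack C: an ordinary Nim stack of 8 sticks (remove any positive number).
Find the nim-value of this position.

11

Build the Grundy sequence for stack A with g(k) = mex{g(k−s) : s ∈ {4, 5}, s ≤ k}:
k:     0  1  2  3  4  5  6  7
g(k):  0  0  0  0  1  1  1  1
So g(7) = 1.
Grundy values for stack B (subtraction set {5, 7}):
g(0) = mex{} = 0
g(1) = mex{} = 0
g(2) = mex{} = 0
g(3) = mex{} = 0
g(4) = mex{} = 0
g(5) = mex{0} = 1
g(6) = mex{0} = 1
g(7) = mex{0} = 1
g(8) = mex{0} = 1
g(9) = mex{0} = 1
g(10) = mex{0,1} = 2
So g(10) = 2.
Stack C is a plain Nim stack of size 8, so its Grundy value is 8.
By the Sprague-Grundy theorem, the Grundy value of a sum of independent games is the XOR of the component values.
Combined value = 1 ⊕ 2 ⊕ 8 = 11.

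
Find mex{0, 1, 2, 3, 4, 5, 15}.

6

The values 0, 1, 2, 3, 4, 5 are all present; 6 is the first non-negative integer missing from the set.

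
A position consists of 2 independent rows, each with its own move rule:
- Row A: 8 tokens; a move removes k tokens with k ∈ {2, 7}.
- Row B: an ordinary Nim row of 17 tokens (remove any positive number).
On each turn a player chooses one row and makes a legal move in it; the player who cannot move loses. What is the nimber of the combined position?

19

Build the Grundy sequence for row A with g(k) = mex{g(k−s) : s ∈ {2, 7}, s ≤ k}:
k:     0  1  2  3  4  5  6  7  8
g(k):  0  0  1  1  0  0  1  1  2
So g(8) = 2.
Row B is a plain Nim row of size 17, so its Grundy value is 17.
The value of a disjunctive sum is the nim-sum of the parts.
Combined value = 2 ⊕ 17 = 19.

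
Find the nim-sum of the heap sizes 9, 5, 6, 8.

Compute the nim-sum pairwise:
9 ⊕ 5 = 12
12 ⊕ 6 = 10
10 ⊕ 8 = 2

2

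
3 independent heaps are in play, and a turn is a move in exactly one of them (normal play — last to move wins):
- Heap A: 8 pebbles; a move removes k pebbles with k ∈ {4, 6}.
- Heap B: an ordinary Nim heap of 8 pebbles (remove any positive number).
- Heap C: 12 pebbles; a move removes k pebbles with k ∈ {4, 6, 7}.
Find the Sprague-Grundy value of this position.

10

For heap A, compute g(0), g(1), … with moves {4, 6}:
g(0) = mex{} = 0
g(1) = mex{} = 0
g(2) = mex{} = 0
g(3) = mex{} = 0
g(4) = mex{0} = 1
g(5) = mex{0} = 1
g(6) = mex{0} = 1
g(7) = mex{0} = 1
g(8) = mex{0,1} = 2
So g(8) = 2.
Heap B is a plain Nim heap of size 8, so its Grundy value is 8.
Grundy values for heap C (subtraction set {4, 6, 7}):
g(0) = mex{} = 0
g(1) = mex{} = 0
g(2) = mex{} = 0
g(3) = mex{} = 0
g(4) = mex{0} = 1
g(5) = mex{0} = 1
g(6) = mex{0} = 1
g(7) = mex{0} = 1
g(8) = mex{0,1} = 2
g(9) = mex{0,1} = 2
g(10) = mex{0,1} = 2
g(11) = mex{1} = 0
g(12) = mex{1,2} = 0
So g(12) = 0.
By the Sprague-Grundy theorem, the Grundy value of a sum of independent games is the XOR of the component values.
Combined value = 2 XOR 8 XOR 0 = 10.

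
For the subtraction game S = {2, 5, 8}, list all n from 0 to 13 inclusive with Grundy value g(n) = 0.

0, 1, 4, 7, 10, 11

Compute g(0), g(1), … for moves {2, 5, 8}:
g(0) = mex{} = 0
g(1) = mex{} = 0
g(2) = mex{0} = 1
g(3) = mex{0} = 1
g(4) = mex{1} = 0
g(5) = mex{0,1} = 2
g(6) = mex{0} = 1
g(7) = mex{1,2} = 0
g(8) = mex{0,1} = 2
g(9) = mex{0} = 1
g(10) = mex{1,2} = 0
g(11) = mex{1} = 0
g(12) = mex{0} = 1
g(13) = mex{0,2} = 1
The P-positions (g = 0) in 0..13 are 0, 1, 4, 7, 10, 11.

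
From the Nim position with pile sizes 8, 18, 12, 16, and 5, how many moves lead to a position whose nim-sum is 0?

1

In binary:
  01000  (8)
  10010  (18)
  01100  (12)
  10000  (16)
  00101  (5)
  -----
  00011  (3)
The overall nim-sum is X = 3. A pile of size p has a winning move iff p XOR X < p (reduce it to p XOR X).
  8: 8 XOR 3 = 11 ≥ 8 — no move.
  18: 18 XOR 3 = 17 < 18 — winning move (to 17).
  12: 12 XOR 3 = 15 ≥ 12 — no move.
  16: 16 XOR 3 = 19 ≥ 16 — no move.
  5: 5 XOR 3 = 6 ≥ 5 — no move.
That gives 1 winning move.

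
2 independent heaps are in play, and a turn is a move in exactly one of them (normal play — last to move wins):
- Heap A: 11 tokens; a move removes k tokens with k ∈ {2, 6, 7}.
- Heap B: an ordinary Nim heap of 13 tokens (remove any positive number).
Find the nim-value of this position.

Grundy values for heap A (subtraction set {2, 6, 7}):
g(0) = mex{} = 0
g(1) = mex{} = 0
g(2) = mex{0} = 1
g(3) = mex{0} = 1
g(4) = mex{1} = 0
g(5) = mex{1} = 0
g(6) = mex{0} = 1
g(7) = mex{0} = 1
g(8) = mex{0,1} = 2
g(9) = mex{1} = 0
g(10) = mex{0,1,2} = 3
g(11) = mex{0} = 1
So g(11) = 1.
Heap B is a plain Nim heap of size 13, so its Grundy value is 13.
By the Sprague-Grundy theorem, the Grundy value of a sum of independent games is the XOR of the component values.
Combined value = 1 XOR 13 = 12.

12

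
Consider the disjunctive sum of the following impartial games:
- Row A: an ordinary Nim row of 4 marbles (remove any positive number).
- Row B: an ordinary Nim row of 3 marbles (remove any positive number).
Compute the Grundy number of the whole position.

7

Row A is a plain Nim row of size 4, so its Grundy value is 4.
Row B is a plain Nim row of size 3, so its Grundy value is 3.
By the Sprague-Grundy theorem, the Grundy value of a sum of independent games is the XOR of the component values.
Combined value = 4 ⊕ 3 = 7.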